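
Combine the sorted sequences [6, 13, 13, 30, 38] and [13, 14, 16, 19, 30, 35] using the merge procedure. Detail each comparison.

Merging process:

Compare 6 vs 13: take 6 from left. Merged: [6]
Compare 13 vs 13: take 13 from left. Merged: [6, 13]
Compare 13 vs 13: take 13 from left. Merged: [6, 13, 13]
Compare 30 vs 13: take 13 from right. Merged: [6, 13, 13, 13]
Compare 30 vs 14: take 14 from right. Merged: [6, 13, 13, 13, 14]
Compare 30 vs 16: take 16 from right. Merged: [6, 13, 13, 13, 14, 16]
Compare 30 vs 19: take 19 from right. Merged: [6, 13, 13, 13, 14, 16, 19]
Compare 30 vs 30: take 30 from left. Merged: [6, 13, 13, 13, 14, 16, 19, 30]
Compare 38 vs 30: take 30 from right. Merged: [6, 13, 13, 13, 14, 16, 19, 30, 30]
Compare 38 vs 35: take 35 from right. Merged: [6, 13, 13, 13, 14, 16, 19, 30, 30, 35]
Append remaining from left: [38]. Merged: [6, 13, 13, 13, 14, 16, 19, 30, 30, 35, 38]

Final merged array: [6, 13, 13, 13, 14, 16, 19, 30, 30, 35, 38]
Total comparisons: 10

The merged array is [6, 13, 13, 13, 14, 16, 19, 30, 30, 35, 38], requiring 10 comparisons. The merge step runs in O(n) time where n is the total number of elements.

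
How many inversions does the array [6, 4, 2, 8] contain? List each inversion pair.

Finding inversions in [6, 4, 2, 8]:

(0, 1): arr[0]=6 > arr[1]=4
(0, 2): arr[0]=6 > arr[2]=2
(1, 2): arr[1]=4 > arr[2]=2

Total inversions: 3

The array has 3 inversion(s): (0,1), (0,2), (1,2). Each pair (i,j) satisfies i < j and arr[i] > arr[j].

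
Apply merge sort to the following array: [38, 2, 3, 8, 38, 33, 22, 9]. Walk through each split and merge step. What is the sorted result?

Merge sort trace:

Split: [38, 2, 3, 8, 38, 33, 22, 9] -> [38, 2, 3, 8] and [38, 33, 22, 9]
  Split: [38, 2, 3, 8] -> [38, 2] and [3, 8]
    Split: [38, 2] -> [38] and [2]
    Merge: [38] + [2] -> [2, 38]
    Split: [3, 8] -> [3] and [8]
    Merge: [3] + [8] -> [3, 8]
  Merge: [2, 38] + [3, 8] -> [2, 3, 8, 38]
  Split: [38, 33, 22, 9] -> [38, 33] and [22, 9]
    Split: [38, 33] -> [38] and [33]
    Merge: [38] + [33] -> [33, 38]
    Split: [22, 9] -> [22] and [9]
    Merge: [22] + [9] -> [9, 22]
  Merge: [33, 38] + [9, 22] -> [9, 22, 33, 38]
Merge: [2, 3, 8, 38] + [9, 22, 33, 38] -> [2, 3, 8, 9, 22, 33, 38, 38]

Final sorted array: [2, 3, 8, 9, 22, 33, 38, 38]

The merge sort proceeds by recursively splitting the array and merging sorted halves.
After all merges, the sorted array is [2, 3, 8, 9, 22, 33, 38, 38].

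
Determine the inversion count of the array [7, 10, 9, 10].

Finding inversions in [7, 10, 9, 10]:

(1, 2): arr[1]=10 > arr[2]=9

Total inversions: 1

The array has 1 inversion(s): (1,2). Each pair (i,j) satisfies i < j and arr[i] > arr[j].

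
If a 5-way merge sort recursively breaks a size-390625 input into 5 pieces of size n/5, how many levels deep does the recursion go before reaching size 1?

For divide and conquer with division factor 5:

Problem sizes at each level:
Level 0: 390625
Level 1: 78125
Level 2: 15625
Level 3: 3125
Level 4: 625
Level 5: 125
Level 6: 25
Level 7: 5
Level 8: 1

The root is level 0 and the size-1 base case is level 8 (the tree spans levels 0 through 8, i.e. 9 levels counting the root), so the depth is the number of divisions: log_5(390625) = 8

The recursion tree depth is log_5(390625) = 8. At each level, the problem size is divided by 5, so it takes 8 divisions to reduce to a base case of size 1. The algorithm makes 5 recursive calls at each level.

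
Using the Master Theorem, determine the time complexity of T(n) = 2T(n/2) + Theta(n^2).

Master Theorem for T(n) = 2T(n/2) + O(n^2):

a = 2, b = 2, c = 2
log_b(a) = log_2(2) = 1.0000

Case 3: c = 2 > log_2(2) = 1.0000
T(n) = O(n^2) = O(n^2)

For T(n) = 2T(n/2) + O(n^2): log_2(2) = 1.0000. This is Case 3 of the Master Theorem (c > log_b(a), work dominated by root), giving O(n^2).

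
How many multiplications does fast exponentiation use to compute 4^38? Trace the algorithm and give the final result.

Computing 4^38 by squaring (build up from 4^1; each line after the first costs one multiplication):

4^1 = 4
4^2 = (4^1)^2 = 4^2 = 16
4^4 = (4^2)^2 = 16^2 = 256
4^8 = (4^4)^2 = 256^2 = 65536
4^9 = 4 * 4^8 = 4 * 65536 = 262144
4^18 = (4^9)^2 = 262144^2 = 68719476736
4^19 = 4 * 4^18 = 4 * 68719476736 = 274877906944
4^38 = (4^19)^2 = 274877906944^2 = 75557863725914323419136

Result: 75557863725914323419136
Multiplications needed: 7 (7 lines after 4^1)

4^38 = 75557863725914323419136. Using exponentiation by squaring, this requires 7 multiplications. The key idea: if the exponent is even, square the half-power; if odd, multiply by the base once.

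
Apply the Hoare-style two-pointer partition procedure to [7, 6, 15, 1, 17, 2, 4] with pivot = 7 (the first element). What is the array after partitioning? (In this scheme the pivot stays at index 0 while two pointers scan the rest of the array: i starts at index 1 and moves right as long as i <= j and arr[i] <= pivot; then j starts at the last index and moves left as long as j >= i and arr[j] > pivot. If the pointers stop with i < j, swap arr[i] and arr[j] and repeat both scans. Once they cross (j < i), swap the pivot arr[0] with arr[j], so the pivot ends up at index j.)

Hoare-style two-pointer partition with pivot = 7:

Initial array: [7, 6, 15, 1, 17, 2, 4]

Pointers start at i = 1, j = 6.
i stops at index 2 (arr[2]=15 > 7), j stops at index 6 (arr[6]=4 <= 7): swap arr[2] and arr[6], array becomes [7, 6, 4, 1, 17, 2, 15]
i stops at index 4 (arr[4]=17 > 7), j stops at index 5 (arr[5]=2 <= 7): swap arr[4] and arr[5], array becomes [7, 6, 4, 1, 2, 17, 15]
i ends at 5, j ends at 4: the pointers have crossed (j < i), so scanning stops.

Swap pivot arr[0] with arr[4] to place pivot at position 4: [2, 6, 4, 1, 7, 17, 15]
Pivot position: 4

After partitioning with pivot 7, the array becomes [2, 6, 4, 1, 7, 17, 15]. The pivot is placed at index 4. All elements to the left of the pivot are <= 7, and all elements to the right are > 7.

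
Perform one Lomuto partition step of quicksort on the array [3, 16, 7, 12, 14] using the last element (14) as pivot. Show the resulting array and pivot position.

Lomuto partition with pivot = 14:

Initial array: [3, 16, 7, 12, 14]

arr[0]=3 <= 14: swap with position 0, array becomes [3, 16, 7, 12, 14]
arr[1]=16 > 14: no swap
arr[2]=7 <= 14: swap with position 1, array becomes [3, 7, 16, 12, 14]
arr[3]=12 <= 14: swap with position 2, array becomes [3, 7, 12, 16, 14]

Place pivot at position 3: [3, 7, 12, 14, 16]
Pivot position: 3

After partitioning with pivot 14, the array becomes [3, 7, 12, 14, 16]. The pivot is placed at index 3. All elements to the left of the pivot are <= 14, and all elements to the right are > 14.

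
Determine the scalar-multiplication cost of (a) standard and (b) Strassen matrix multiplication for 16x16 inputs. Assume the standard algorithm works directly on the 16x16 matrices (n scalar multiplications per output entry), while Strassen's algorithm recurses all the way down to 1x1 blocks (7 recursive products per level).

Matrix multiplication for 16x16 matrices:

Standard algorithm: 16^3 = 4096 multiplications
Strassen's algorithm: 7^(log2(16)) = 7^4 = 2401 multiplications
Savings: 4096 - 2401 = 1695 multiplications

Standard: 4096 multiplications (16^3). Strassen: 2401 multiplications (7^4). Strassen reduces 8 recursive multiplications to 7 at each level.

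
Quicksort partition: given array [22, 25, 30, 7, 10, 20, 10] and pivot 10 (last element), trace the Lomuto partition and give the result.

Lomuto partition with pivot = 10:

Initial array: [22, 25, 30, 7, 10, 20, 10]

arr[0]=22 > 10: no swap
arr[1]=25 > 10: no swap
arr[2]=30 > 10: no swap
arr[3]=7 <= 10: swap with position 0, array becomes [7, 25, 30, 22, 10, 20, 10]
arr[4]=10 <= 10: swap with position 1, array becomes [7, 10, 30, 22, 25, 20, 10]
arr[5]=20 > 10: no swap

Place pivot at position 2: [7, 10, 10, 22, 25, 20, 30]
Pivot position: 2

After partitioning with pivot 10, the array becomes [7, 10, 10, 22, 25, 20, 30]. The pivot is placed at index 2. All elements to the left of the pivot are <= 10, and all elements to the right are > 10.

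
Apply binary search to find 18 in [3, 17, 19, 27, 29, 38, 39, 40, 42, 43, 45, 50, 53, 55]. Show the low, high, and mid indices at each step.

Binary search for 18 in [3, 17, 19, 27, 29, 38, 39, 40, 42, 43, 45, 50, 53, 55]:

lo=0, hi=13, mid=6, arr[mid]=39 -> 39 > 18, search left half
lo=0, hi=5, mid=2, arr[mid]=19 -> 19 > 18, search left half
lo=0, hi=1, mid=0, arr[mid]=3 -> 3 < 18, search right half
lo=1, hi=1, mid=1, arr[mid]=17 -> 17 < 18, search right half
lo=2 > hi=1, target 18 not found

Binary search determines that 18 is not in the array after 4 comparisons. The search space was exhausted without finding the target.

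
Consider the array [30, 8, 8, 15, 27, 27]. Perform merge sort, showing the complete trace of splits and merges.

Merge sort trace:

Split: [30, 8, 8, 15, 27, 27] -> [30, 8, 8] and [15, 27, 27]
  Split: [30, 8, 8] -> [30] and [8, 8]
    Split: [8, 8] -> [8] and [8]
    Merge: [8] + [8] -> [8, 8]
  Merge: [30] + [8, 8] -> [8, 8, 30]
  Split: [15, 27, 27] -> [15] and [27, 27]
    Split: [27, 27] -> [27] and [27]
    Merge: [27] + [27] -> [27, 27]
  Merge: [15] + [27, 27] -> [15, 27, 27]
Merge: [8, 8, 30] + [15, 27, 27] -> [8, 8, 15, 27, 27, 30]

Final sorted array: [8, 8, 15, 27, 27, 30]

The merge sort proceeds by recursively splitting the array and merging sorted halves.
After all merges, the sorted array is [8, 8, 15, 27, 27, 30].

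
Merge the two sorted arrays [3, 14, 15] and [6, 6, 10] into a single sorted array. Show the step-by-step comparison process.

Merging process:

Compare 3 vs 6: take 3 from left. Merged: [3]
Compare 14 vs 6: take 6 from right. Merged: [3, 6]
Compare 14 vs 6: take 6 from right. Merged: [3, 6, 6]
Compare 14 vs 10: take 10 from right. Merged: [3, 6, 6, 10]
Append remaining from left: [14, 15]. Merged: [3, 6, 6, 10, 14, 15]

Final merged array: [3, 6, 6, 10, 14, 15]
Total comparisons: 4

The merged array is [3, 6, 6, 10, 14, 15], requiring 4 comparisons. The merge step runs in O(n) time where n is the total number of elements.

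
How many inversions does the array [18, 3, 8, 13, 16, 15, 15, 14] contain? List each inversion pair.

Finding inversions in [18, 3, 8, 13, 16, 15, 15, 14]:

(0, 1): arr[0]=18 > arr[1]=3
(0, 2): arr[0]=18 > arr[2]=8
(0, 3): arr[0]=18 > arr[3]=13
(0, 4): arr[0]=18 > arr[4]=16
(0, 5): arr[0]=18 > arr[5]=15
(0, 6): arr[0]=18 > arr[6]=15
(0, 7): arr[0]=18 > arr[7]=14
(4, 5): arr[4]=16 > arr[5]=15
(4, 6): arr[4]=16 > arr[6]=15
(4, 7): arr[4]=16 > arr[7]=14
(5, 7): arr[5]=15 > arr[7]=14
(6, 7): arr[6]=15 > arr[7]=14

Total inversions: 12

The array has 12 inversion(s): (0,1), (0,2), (0,3), (0,4), (0,5), (0,6), (0,7), (4,5), (4,6), (4,7), (5,7), (6,7). Each pair (i,j) satisfies i < j and arr[i] > arr[j].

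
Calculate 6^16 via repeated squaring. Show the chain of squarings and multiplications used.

Computing 6^16 by squaring (build up from 6^1; each line after the first costs one multiplication):

6^1 = 6
6^2 = (6^1)^2 = 6^2 = 36
6^4 = (6^2)^2 = 36^2 = 1296
6^8 = (6^4)^2 = 1296^2 = 1679616
6^16 = (6^8)^2 = 1679616^2 = 2821109907456

Result: 2821109907456
Multiplications needed: 4 (4 lines after 6^1)

6^16 = 2821109907456. Using exponentiation by squaring, this requires 4 multiplications. The key idea: if the exponent is even, square the half-power; if odd, multiply by the base once.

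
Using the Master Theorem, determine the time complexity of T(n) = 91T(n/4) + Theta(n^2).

Master Theorem for T(n) = 91T(n/4) + O(n^2):

a = 91, b = 4, c = 2
log_b(a) = log_4(91) = 3.2539

Case 1: c = 2 < log_4(91) = 3.2539
T(n) = O(n^(log_4 91))

For T(n) = 91T(n/4) + O(n^2): log_4(91) = 3.2539. This is Case 1 of the Master Theorem (c < log_b(a), work dominated by leaves), giving O(n^(log_4 91)).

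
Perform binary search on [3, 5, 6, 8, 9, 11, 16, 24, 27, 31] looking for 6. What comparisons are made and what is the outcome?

Binary search for 6 in [3, 5, 6, 8, 9, 11, 16, 24, 27, 31]:

lo=0, hi=9, mid=4, arr[mid]=9 -> 9 > 6, search left half
lo=0, hi=3, mid=1, arr[mid]=5 -> 5 < 6, search right half
lo=2, hi=3, mid=2, arr[mid]=6 -> Found target at index 2!

Binary search finds 6 at index 2 after 3 comparisons. The search repeatedly halves the search space by comparing with the middle element.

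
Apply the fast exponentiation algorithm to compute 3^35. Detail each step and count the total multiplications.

Computing 3^35 by squaring (build up from 3^1; each line after the first costs one multiplication):

3^1 = 3
3^2 = (3^1)^2 = 3^2 = 9
3^4 = (3^2)^2 = 9^2 = 81
3^8 = (3^4)^2 = 81^2 = 6561
3^16 = (3^8)^2 = 6561^2 = 43046721
3^17 = 3 * 3^16 = 3 * 43046721 = 129140163
3^34 = (3^17)^2 = 129140163^2 = 16677181699666569
3^35 = 3 * 3^34 = 3 * 16677181699666569 = 50031545098999707

Result: 50031545098999707
Multiplications needed: 7 (7 lines after 3^1)

3^35 = 50031545098999707. Using exponentiation by squaring, this requires 7 multiplications. The key idea: if the exponent is even, square the half-power; if odd, multiply by the base once.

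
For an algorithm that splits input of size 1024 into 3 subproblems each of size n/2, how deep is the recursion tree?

For divide and conquer with division factor 2:

Problem sizes at each level:
Level 0: 1024
Level 1: 512
Level 2: 256
Level 3: 128
Level 4: 64
Level 5: 32
Level 6: 16
Level 7: 8
Level 8: 4
Level 9: 2
Level 10: 1

The root is level 0 and the size-1 base case is level 10 (the tree spans levels 0 through 10, i.e. 11 levels counting the root), so the depth is the number of divisions: log_2(1024) = 10

The recursion tree depth is log_2(1024) = 10. At each level, the problem size is divided by 2, so it takes 10 divisions to reduce to a base case of size 1. The algorithm makes 3 recursive calls at each level.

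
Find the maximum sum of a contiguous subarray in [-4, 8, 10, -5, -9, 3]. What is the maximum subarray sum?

Using Kadane's algorithm on [-4, 8, 10, -5, -9, 3]:

Scanning through the array:
Position 1 (value 8): max_ending_here = 8, max_so_far = 8
Position 2 (value 10): max_ending_here = 18, max_so_far = 18
Position 3 (value -5): max_ending_here = 13, max_so_far = 18
Position 4 (value -9): max_ending_here = 4, max_so_far = 18
Position 5 (value 3): max_ending_here = 7, max_so_far = 18

Maximum subarray: [8, 10]
Maximum sum: 18

The maximum subarray is [8, 10] with sum 18. This subarray runs from index 1 to index 2.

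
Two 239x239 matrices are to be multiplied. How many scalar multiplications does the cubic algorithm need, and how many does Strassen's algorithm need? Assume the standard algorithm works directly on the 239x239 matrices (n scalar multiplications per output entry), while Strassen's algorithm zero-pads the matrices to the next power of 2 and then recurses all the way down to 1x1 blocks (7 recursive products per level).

Matrix multiplication for 239x239 matrices:

Strassen's algorithm requires power-of-2 dimensions. Pad 239x239 to 256x256 (next power of 2).

Standard algorithm: 239^3 = 13651919 multiplications
Strassen's algorithm: 7^(log2(256)) = 7^8 = 5764801 multiplications
Savings: 13651919 - 5764801 = 7887118 multiplications

Standard: 13651919 multiplications (239^3). Strassen: 5764801 multiplications (7^8, after padding to 256x256). Strassen reduces 8 recursive multiplications to 7 at each level.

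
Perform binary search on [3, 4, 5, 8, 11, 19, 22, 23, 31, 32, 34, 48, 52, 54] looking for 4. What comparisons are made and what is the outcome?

Binary search for 4 in [3, 4, 5, 8, 11, 19, 22, 23, 31, 32, 34, 48, 52, 54]:

lo=0, hi=13, mid=6, arr[mid]=22 -> 22 > 4, search left half
lo=0, hi=5, mid=2, arr[mid]=5 -> 5 > 4, search left half
lo=0, hi=1, mid=0, arr[mid]=3 -> 3 < 4, search right half
lo=1, hi=1, mid=1, arr[mid]=4 -> Found target at index 1!

Binary search finds 4 at index 1 after 4 comparisons. The search repeatedly halves the search space by comparing with the middle element.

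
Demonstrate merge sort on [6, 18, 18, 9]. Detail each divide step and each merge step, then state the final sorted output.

Merge sort trace:

Split: [6, 18, 18, 9] -> [6, 18] and [18, 9]
  Split: [6, 18] -> [6] and [18]
  Merge: [6] + [18] -> [6, 18]
  Split: [18, 9] -> [18] and [9]
  Merge: [18] + [9] -> [9, 18]
Merge: [6, 18] + [9, 18] -> [6, 9, 18, 18]

Final sorted array: [6, 9, 18, 18]

The merge sort proceeds by recursively splitting the array and merging sorted halves.
After all merges, the sorted array is [6, 9, 18, 18].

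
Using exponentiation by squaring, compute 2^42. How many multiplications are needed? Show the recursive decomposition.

Computing 2^42 by squaring (build up from 2^1; each line after the first costs one multiplication):

2^1 = 2
2^2 = (2^1)^2 = 2^2 = 4
2^4 = (2^2)^2 = 4^2 = 16
2^5 = 2 * 2^4 = 2 * 16 = 32
2^10 = (2^5)^2 = 32^2 = 1024
2^20 = (2^10)^2 = 1024^2 = 1048576
2^21 = 2 * 2^20 = 2 * 1048576 = 2097152
2^42 = (2^21)^2 = 2097152^2 = 4398046511104

Result: 4398046511104
Multiplications needed: 7 (7 lines after 2^1)

2^42 = 4398046511104. Using exponentiation by squaring, this requires 7 multiplications. The key idea: if the exponent is even, square the half-power; if odd, multiply by the base once.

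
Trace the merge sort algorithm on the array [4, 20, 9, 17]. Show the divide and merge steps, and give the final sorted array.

Merge sort trace:

Split: [4, 20, 9, 17] -> [4, 20] and [9, 17]
  Split: [4, 20] -> [4] and [20]
  Merge: [4] + [20] -> [4, 20]
  Split: [9, 17] -> [9] and [17]
  Merge: [9] + [17] -> [9, 17]
Merge: [4, 20] + [9, 17] -> [4, 9, 17, 20]

Final sorted array: [4, 9, 17, 20]

The merge sort proceeds by recursively splitting the array and merging sorted halves.
After all merges, the sorted array is [4, 9, 17, 20].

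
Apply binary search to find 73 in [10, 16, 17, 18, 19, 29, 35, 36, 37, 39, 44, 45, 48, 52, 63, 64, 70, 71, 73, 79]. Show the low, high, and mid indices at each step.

Binary search for 73 in [10, 16, 17, 18, 19, 29, 35, 36, 37, 39, 44, 45, 48, 52, 63, 64, 70, 71, 73, 79]:

lo=0, hi=19, mid=9, arr[mid]=39 -> 39 < 73, search right half
lo=10, hi=19, mid=14, arr[mid]=63 -> 63 < 73, search right half
lo=15, hi=19, mid=17, arr[mid]=71 -> 71 < 73, search right half
lo=18, hi=19, mid=18, arr[mid]=73 -> Found target at index 18!

Binary search finds 73 at index 18 after 4 comparisons. The search repeatedly halves the search space by comparing with the middle element.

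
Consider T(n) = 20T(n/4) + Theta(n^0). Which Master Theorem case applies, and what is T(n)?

Master Theorem for T(n) = 20T(n/4) + O(n^0):

a = 20, b = 4, c = 0
log_b(a) = log_4(20) = 2.1610

Case 1: c = 0 < log_4(20) = 2.1610
T(n) = O(n^(log_4 20))

For T(n) = 20T(n/4) + O(n^0): log_4(20) = 2.1610. This is Case 1 of the Master Theorem (c < log_b(a), work dominated by leaves), giving O(n^(log_4 20)).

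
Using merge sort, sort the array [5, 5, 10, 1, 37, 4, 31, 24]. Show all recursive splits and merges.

Merge sort trace:

Split: [5, 5, 10, 1, 37, 4, 31, 24] -> [5, 5, 10, 1] and [37, 4, 31, 24]
  Split: [5, 5, 10, 1] -> [5, 5] and [10, 1]
    Split: [5, 5] -> [5] and [5]
    Merge: [5] + [5] -> [5, 5]
    Split: [10, 1] -> [10] and [1]
    Merge: [10] + [1] -> [1, 10]
  Merge: [5, 5] + [1, 10] -> [1, 5, 5, 10]
  Split: [37, 4, 31, 24] -> [37, 4] and [31, 24]
    Split: [37, 4] -> [37] and [4]
    Merge: [37] + [4] -> [4, 37]
    Split: [31, 24] -> [31] and [24]
    Merge: [31] + [24] -> [24, 31]
  Merge: [4, 37] + [24, 31] -> [4, 24, 31, 37]
Merge: [1, 5, 5, 10] + [4, 24, 31, 37] -> [1, 4, 5, 5, 10, 24, 31, 37]

Final sorted array: [1, 4, 5, 5, 10, 24, 31, 37]

The merge sort proceeds by recursively splitting the array and merging sorted halves.
After all merges, the sorted array is [1, 4, 5, 5, 10, 24, 31, 37].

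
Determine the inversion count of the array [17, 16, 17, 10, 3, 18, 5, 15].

Finding inversions in [17, 16, 17, 10, 3, 18, 5, 15]:

(0, 1): arr[0]=17 > arr[1]=16
(0, 3): arr[0]=17 > arr[3]=10
(0, 4): arr[0]=17 > arr[4]=3
(0, 6): arr[0]=17 > arr[6]=5
(0, 7): arr[0]=17 > arr[7]=15
(1, 3): arr[1]=16 > arr[3]=10
(1, 4): arr[1]=16 > arr[4]=3
(1, 6): arr[1]=16 > arr[6]=5
(1, 7): arr[1]=16 > arr[7]=15
(2, 3): arr[2]=17 > arr[3]=10
(2, 4): arr[2]=17 > arr[4]=3
(2, 6): arr[2]=17 > arr[6]=5
(2, 7): arr[2]=17 > arr[7]=15
(3, 4): arr[3]=10 > arr[4]=3
(3, 6): arr[3]=10 > arr[6]=5
(5, 6): arr[5]=18 > arr[6]=5
(5, 7): arr[5]=18 > arr[7]=15

Total inversions: 17

The array has 17 inversion(s): (0,1), (0,3), (0,4), (0,6), (0,7), (1,3), (1,4), (1,6), (1,7), (2,3), (2,4), (2,6), (2,7), (3,4), (3,6), (5,6), (5,7). Each pair (i,j) satisfies i < j and arr[i] > arr[j].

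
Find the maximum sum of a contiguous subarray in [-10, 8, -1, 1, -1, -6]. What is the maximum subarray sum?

Using Kadane's algorithm on [-10, 8, -1, 1, -1, -6]:

Scanning through the array:
Position 1 (value 8): max_ending_here = 8, max_so_far = 8
Position 2 (value -1): max_ending_here = 7, max_so_far = 8
Position 3 (value 1): max_ending_here = 8, max_so_far = 8
Position 4 (value -1): max_ending_here = 7, max_so_far = 8
Position 5 (value -6): max_ending_here = 1, max_so_far = 8

Maximum subarray: [8]
Maximum sum: 8

The maximum subarray is [8] with sum 8. This subarray runs from index 1 to index 1.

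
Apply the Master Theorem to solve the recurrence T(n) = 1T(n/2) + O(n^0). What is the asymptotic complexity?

Master Theorem for T(n) = 1T(n/2) + O(n^0):

a = 1, b = 2, c = 0
log_b(a) = log_2(1) = 0.0000

Case 2: c = 0 = log_2(1) = 0.0000
T(n) = O(n^0 log n) = O(log n)

For T(n) = 1T(n/2) + O(n^0): log_2(1) = 0.0000. This is Case 2 of the Master Theorem (c = log_b(a), equal work at all levels), giving O(log n).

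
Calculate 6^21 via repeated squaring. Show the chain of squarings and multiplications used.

Computing 6^21 by squaring (build up from 6^1; each line after the first costs one multiplication):

6^1 = 6
6^2 = (6^1)^2 = 6^2 = 36
6^4 = (6^2)^2 = 36^2 = 1296
6^5 = 6 * 6^4 = 6 * 1296 = 7776
6^10 = (6^5)^2 = 7776^2 = 60466176
6^20 = (6^10)^2 = 60466176^2 = 3656158440062976
6^21 = 6 * 6^20 = 6 * 3656158440062976 = 21936950640377856

Result: 21936950640377856
Multiplications needed: 6 (6 lines after 6^1)

6^21 = 21936950640377856. Using exponentiation by squaring, this requires 6 multiplications. The key idea: if the exponent is even, square the half-power; if odd, multiply by the base once.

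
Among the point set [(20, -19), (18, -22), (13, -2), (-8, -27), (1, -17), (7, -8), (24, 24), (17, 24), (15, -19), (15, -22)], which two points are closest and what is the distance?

Computing all pairwise distances among 10 points:

d((20, -19), (18, -22)) = 3.6056
d((20, -19), (13, -2)) = 18.3848
d((20, -19), (-8, -27)) = 29.1204
d((20, -19), (1, -17)) = 19.105
d((20, -19), (7, -8)) = 17.0294
d((20, -19), (24, 24)) = 43.1856
d((20, -19), (17, 24)) = 43.1045
d((20, -19), (15, -19)) = 5.0
d((20, -19), (15, -22)) = 5.831
d((18, -22), (13, -2)) = 20.6155
d((18, -22), (-8, -27)) = 26.4764
d((18, -22), (1, -17)) = 17.72
d((18, -22), (7, -8)) = 17.8045
d((18, -22), (24, 24)) = 46.3897
d((18, -22), (17, 24)) = 46.0109
d((18, -22), (15, -19)) = 4.2426
d((18, -22), (15, -22)) = 3.0 <-- minimum
d((13, -2), (-8, -27)) = 32.6497
d((13, -2), (1, -17)) = 19.2094
d((13, -2), (7, -8)) = 8.4853
d((13, -2), (24, 24)) = 28.2312
d((13, -2), (17, 24)) = 26.3059
d((13, -2), (15, -19)) = 17.1172
d((13, -2), (15, -22)) = 20.0998
d((-8, -27), (1, -17)) = 13.4536
d((-8, -27), (7, -8)) = 24.2074
d((-8, -27), (24, 24)) = 60.208
d((-8, -27), (17, 24)) = 56.7979
d((-8, -27), (15, -19)) = 24.3516
d((-8, -27), (15, -22)) = 23.5372
d((1, -17), (7, -8)) = 10.8167
d((1, -17), (24, 24)) = 47.0106
d((1, -17), (17, 24)) = 44.0114
d((1, -17), (15, -19)) = 14.1421
d((1, -17), (15, -22)) = 14.8661
d((7, -8), (24, 24)) = 36.2353
d((7, -8), (17, 24)) = 33.5261
d((7, -8), (15, -19)) = 13.6015
d((7, -8), (15, -22)) = 16.1245
d((24, 24), (17, 24)) = 7.0
d((24, 24), (15, -19)) = 43.9318
d((24, 24), (15, -22)) = 46.8722
d((17, 24), (15, -19)) = 43.0465
d((17, 24), (15, -22)) = 46.0435
d((15, -19), (15, -22)) = 3.0 <-- minimum

Minimum distance: 3.0 (tie among 2 pairs: (18, -22) and (15, -22); (15, -19) and (15, -22))

The minimum Euclidean distance is 3.0. There is a tie: 2 pairs achieve this minimum — (18, -22) and (15, -22); (15, -19) and (15, -22). Any of these is a valid closest pair. For 10 points, brute-force pairwise comparison is shown above. For large n, the divide-and-conquer algorithm (sort by x, recurse on halves, check the dividing strip) achieves O(n log n).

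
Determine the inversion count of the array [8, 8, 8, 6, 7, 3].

Finding inversions in [8, 8, 8, 6, 7, 3]:

(0, 3): arr[0]=8 > arr[3]=6
(0, 4): arr[0]=8 > arr[4]=7
(0, 5): arr[0]=8 > arr[5]=3
(1, 3): arr[1]=8 > arr[3]=6
(1, 4): arr[1]=8 > arr[4]=7
(1, 5): arr[1]=8 > arr[5]=3
(2, 3): arr[2]=8 > arr[3]=6
(2, 4): arr[2]=8 > arr[4]=7
(2, 5): arr[2]=8 > arr[5]=3
(3, 5): arr[3]=6 > arr[5]=3
(4, 5): arr[4]=7 > arr[5]=3

Total inversions: 11

The array has 11 inversion(s): (0,3), (0,4), (0,5), (1,3), (1,4), (1,5), (2,3), (2,4), (2,5), (3,5), (4,5). Each pair (i,j) satisfies i < j and arr[i] > arr[j].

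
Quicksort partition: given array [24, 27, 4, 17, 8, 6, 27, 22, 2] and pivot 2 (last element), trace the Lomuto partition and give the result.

Lomuto partition with pivot = 2:

Initial array: [24, 27, 4, 17, 8, 6, 27, 22, 2]

arr[0]=24 > 2: no swap
arr[1]=27 > 2: no swap
arr[2]=4 > 2: no swap
arr[3]=17 > 2: no swap
arr[4]=8 > 2: no swap
arr[5]=6 > 2: no swap
arr[6]=27 > 2: no swap
arr[7]=22 > 2: no swap

Place pivot at position 0: [2, 27, 4, 17, 8, 6, 27, 22, 24]
Pivot position: 0

After partitioning with pivot 2, the array becomes [2, 27, 4, 17, 8, 6, 27, 22, 24]. The pivot is placed at index 0. All elements to the left of the pivot are <= 2, and all elements to the right are > 2.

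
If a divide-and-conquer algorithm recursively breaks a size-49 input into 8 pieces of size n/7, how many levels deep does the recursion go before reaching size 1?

For divide and conquer with division factor 7:

Problem sizes at each level:
Level 0: 49
Level 1: 7
Level 2: 1

The root is level 0 and the size-1 base case is level 2 (the tree spans levels 0 through 2, i.e. 3 levels counting the root), so the depth is the number of divisions: log_7(49) = 2

The recursion tree depth is log_7(49) = 2. At each level, the problem size is divided by 7, so it takes 2 divisions to reduce to a base case of size 1. The algorithm makes 8 recursive calls at each level.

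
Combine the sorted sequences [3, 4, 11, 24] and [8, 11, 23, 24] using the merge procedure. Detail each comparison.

Merging process:

Compare 3 vs 8: take 3 from left. Merged: [3]
Compare 4 vs 8: take 4 from left. Merged: [3, 4]
Compare 11 vs 8: take 8 from right. Merged: [3, 4, 8]
Compare 11 vs 11: take 11 from left. Merged: [3, 4, 8, 11]
Compare 24 vs 11: take 11 from right. Merged: [3, 4, 8, 11, 11]
Compare 24 vs 23: take 23 from right. Merged: [3, 4, 8, 11, 11, 23]
Compare 24 vs 24: take 24 from left. Merged: [3, 4, 8, 11, 11, 23, 24]
Append remaining from right: [24]. Merged: [3, 4, 8, 11, 11, 23, 24, 24]

Final merged array: [3, 4, 8, 11, 11, 23, 24, 24]
Total comparisons: 7

The merged array is [3, 4, 8, 11, 11, 23, 24, 24], requiring 7 comparisons. The merge step runs in O(n) time where n is the total number of elements.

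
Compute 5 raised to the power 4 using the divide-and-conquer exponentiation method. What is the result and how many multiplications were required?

Computing 5^4 by squaring (build up from 5^1; each line after the first costs one multiplication):

5^1 = 5
5^2 = (5^1)^2 = 5^2 = 25
5^4 = (5^2)^2 = 25^2 = 625

Result: 625
Multiplications needed: 2 (2 lines after 5^1)

5^4 = 625. Using exponentiation by squaring, this requires 2 multiplications. The key idea: if the exponent is even, square the half-power; if odd, multiply by the base once.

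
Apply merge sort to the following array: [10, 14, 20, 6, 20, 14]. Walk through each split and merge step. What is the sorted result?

Merge sort trace:

Split: [10, 14, 20, 6, 20, 14] -> [10, 14, 20] and [6, 20, 14]
  Split: [10, 14, 20] -> [10] and [14, 20]
    Split: [14, 20] -> [14] and [20]
    Merge: [14] + [20] -> [14, 20]
  Merge: [10] + [14, 20] -> [10, 14, 20]
  Split: [6, 20, 14] -> [6] and [20, 14]
    Split: [20, 14] -> [20] and [14]
    Merge: [20] + [14] -> [14, 20]
  Merge: [6] + [14, 20] -> [6, 14, 20]
Merge: [10, 14, 20] + [6, 14, 20] -> [6, 10, 14, 14, 20, 20]

Final sorted array: [6, 10, 14, 14, 20, 20]

The merge sort proceeds by recursively splitting the array and merging sorted halves.
After all merges, the sorted array is [6, 10, 14, 14, 20, 20].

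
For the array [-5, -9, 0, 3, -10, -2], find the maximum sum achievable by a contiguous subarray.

Using Kadane's algorithm on [-5, -9, 0, 3, -10, -2]:

Scanning through the array:
Position 1 (value -9): max_ending_here = -9, max_so_far = -5
Position 2 (value 0): max_ending_here = 0, max_so_far = 0
Position 3 (value 3): max_ending_here = 3, max_so_far = 3
Position 4 (value -10): max_ending_here = -7, max_so_far = 3
Position 5 (value -2): max_ending_here = -2, max_so_far = 3

Maximum subarray: [0, 3]
Maximum sum: 3

The maximum subarray is [0, 3] with sum 3. This subarray runs from index 2 to index 3.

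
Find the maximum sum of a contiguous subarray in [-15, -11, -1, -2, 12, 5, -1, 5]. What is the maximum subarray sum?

Using Kadane's algorithm on [-15, -11, -1, -2, 12, 5, -1, 5]:

Scanning through the array:
Position 1 (value -11): max_ending_here = -11, max_so_far = -11
Position 2 (value -1): max_ending_here = -1, max_so_far = -1
Position 3 (value -2): max_ending_here = -2, max_so_far = -1
Position 4 (value 12): max_ending_here = 12, max_so_far = 12
Position 5 (value 5): max_ending_here = 17, max_so_far = 17
Position 6 (value -1): max_ending_here = 16, max_so_far = 17
Position 7 (value 5): max_ending_here = 21, max_so_far = 21

Maximum subarray: [12, 5, -1, 5]
Maximum sum: 21

The maximum subarray is [12, 5, -1, 5] with sum 21. This subarray runs from index 4 to index 7.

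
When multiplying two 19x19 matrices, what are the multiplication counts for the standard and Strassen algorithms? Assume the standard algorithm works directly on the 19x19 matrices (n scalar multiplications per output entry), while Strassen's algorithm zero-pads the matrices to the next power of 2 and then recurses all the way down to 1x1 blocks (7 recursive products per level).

Matrix multiplication for 19x19 matrices:

Strassen's algorithm requires power-of-2 dimensions. Pad 19x19 to 32x32 (next power of 2).

Standard algorithm: 19^3 = 6859 multiplications
Strassen's algorithm: 7^(log2(32)) = 7^5 = 16807 multiplications
Difference: 6859 - 16807 = -9948 (Strassen uses MORE here due to padding overhead — for small or just-over-power-of-2 n, padding can outweigh the per-level savings)

Standard: 6859 multiplications (19^3). Strassen: 16807 multiplications (7^5, after padding to 32x32). Strassen reduces 8 recursive multiplications to 7 at each level.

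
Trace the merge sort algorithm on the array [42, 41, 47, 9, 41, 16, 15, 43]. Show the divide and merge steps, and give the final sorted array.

Merge sort trace:

Split: [42, 41, 47, 9, 41, 16, 15, 43] -> [42, 41, 47, 9] and [41, 16, 15, 43]
  Split: [42, 41, 47, 9] -> [42, 41] and [47, 9]
    Split: [42, 41] -> [42] and [41]
    Merge: [42] + [41] -> [41, 42]
    Split: [47, 9] -> [47] and [9]
    Merge: [47] + [9] -> [9, 47]
  Merge: [41, 42] + [9, 47] -> [9, 41, 42, 47]
  Split: [41, 16, 15, 43] -> [41, 16] and [15, 43]
    Split: [41, 16] -> [41] and [16]
    Merge: [41] + [16] -> [16, 41]
    Split: [15, 43] -> [15] and [43]
    Merge: [15] + [43] -> [15, 43]
  Merge: [16, 41] + [15, 43] -> [15, 16, 41, 43]
Merge: [9, 41, 42, 47] + [15, 16, 41, 43] -> [9, 15, 16, 41, 41, 42, 43, 47]

Final sorted array: [9, 15, 16, 41, 41, 42, 43, 47]

The merge sort proceeds by recursively splitting the array and merging sorted halves.
After all merges, the sorted array is [9, 15, 16, 41, 41, 42, 43, 47].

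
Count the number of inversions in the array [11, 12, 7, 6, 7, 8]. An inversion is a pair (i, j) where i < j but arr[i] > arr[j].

Finding inversions in [11, 12, 7, 6, 7, 8]:

(0, 2): arr[0]=11 > arr[2]=7
(0, 3): arr[0]=11 > arr[3]=6
(0, 4): arr[0]=11 > arr[4]=7
(0, 5): arr[0]=11 > arr[5]=8
(1, 2): arr[1]=12 > arr[2]=7
(1, 3): arr[1]=12 > arr[3]=6
(1, 4): arr[1]=12 > arr[4]=7
(1, 5): arr[1]=12 > arr[5]=8
(2, 3): arr[2]=7 > arr[3]=6

Total inversions: 9

The array has 9 inversion(s): (0,2), (0,3), (0,4), (0,5), (1,2), (1,3), (1,4), (1,5), (2,3). Each pair (i,j) satisfies i < j and arr[i] > arr[j].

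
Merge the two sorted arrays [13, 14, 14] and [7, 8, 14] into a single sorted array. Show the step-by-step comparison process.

Merging process:

Compare 13 vs 7: take 7 from right. Merged: [7]
Compare 13 vs 8: take 8 from right. Merged: [7, 8]
Compare 13 vs 14: take 13 from left. Merged: [7, 8, 13]
Compare 14 vs 14: take 14 from left. Merged: [7, 8, 13, 14]
Compare 14 vs 14: take 14 from left. Merged: [7, 8, 13, 14, 14]
Append remaining from right: [14]. Merged: [7, 8, 13, 14, 14, 14]

Final merged array: [7, 8, 13, 14, 14, 14]
Total comparisons: 5

The merged array is [7, 8, 13, 14, 14, 14], requiring 5 comparisons. The merge step runs in O(n) time where n is the total number of elements.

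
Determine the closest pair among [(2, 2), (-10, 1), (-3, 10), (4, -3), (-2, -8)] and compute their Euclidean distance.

Computing all pairwise distances among 5 points:

d((2, 2), (-10, 1)) = 12.0416
d((2, 2), (-3, 10)) = 9.434
d((2, 2), (4, -3)) = 5.3852 <-- minimum
d((2, 2), (-2, -8)) = 10.7703
d((-10, 1), (-3, 10)) = 11.4018
d((-10, 1), (4, -3)) = 14.5602
d((-10, 1), (-2, -8)) = 12.0416
d((-3, 10), (4, -3)) = 14.7648
d((-3, 10), (-2, -8)) = 18.0278
d((4, -3), (-2, -8)) = 7.8102

Closest pair: (2, 2) and (4, -3) with distance 5.3852

The closest pair is (2, 2) and (4, -3) with Euclidean distance 5.3852. For 5 points, brute-force pairwise comparison is shown above. For large n, the divide-and-conquer algorithm (sort by x, recurse on halves, check the dividing strip) achieves O(n log n).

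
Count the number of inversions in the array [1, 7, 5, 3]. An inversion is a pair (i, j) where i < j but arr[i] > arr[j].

Finding inversions in [1, 7, 5, 3]:

(1, 2): arr[1]=7 > arr[2]=5
(1, 3): arr[1]=7 > arr[3]=3
(2, 3): arr[2]=5 > arr[3]=3

Total inversions: 3

The array has 3 inversion(s): (1,2), (1,3), (2,3). Each pair (i,j) satisfies i < j and arr[i] > arr[j].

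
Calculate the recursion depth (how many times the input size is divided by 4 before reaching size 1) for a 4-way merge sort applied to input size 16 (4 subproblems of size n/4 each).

For divide and conquer with division factor 4:

Problem sizes at each level:
Level 0: 16
Level 1: 4
Level 2: 1

The root is level 0 and the size-1 base case is level 2 (the tree spans levels 0 through 2, i.e. 3 levels counting the root), so the depth is the number of divisions: log_4(16) = 2

The recursion tree depth is log_4(16) = 2. At each level, the problem size is divided by 4, so it takes 2 divisions to reduce to a base case of size 1. The algorithm makes 4 recursive calls at each level.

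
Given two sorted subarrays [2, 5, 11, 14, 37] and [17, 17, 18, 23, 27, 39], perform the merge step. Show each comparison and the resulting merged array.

Merging process:

Compare 2 vs 17: take 2 from left. Merged: [2]
Compare 5 vs 17: take 5 from left. Merged: [2, 5]
Compare 11 vs 17: take 11 from left. Merged: [2, 5, 11]
Compare 14 vs 17: take 14 from left. Merged: [2, 5, 11, 14]
Compare 37 vs 17: take 17 from right. Merged: [2, 5, 11, 14, 17]
Compare 37 vs 17: take 17 from right. Merged: [2, 5, 11, 14, 17, 17]
Compare 37 vs 18: take 18 from right. Merged: [2, 5, 11, 14, 17, 17, 18]
Compare 37 vs 23: take 23 from right. Merged: [2, 5, 11, 14, 17, 17, 18, 23]
Compare 37 vs 27: take 27 from right. Merged: [2, 5, 11, 14, 17, 17, 18, 23, 27]
Compare 37 vs 39: take 37 from left. Merged: [2, 5, 11, 14, 17, 17, 18, 23, 27, 37]
Append remaining from right: [39]. Merged: [2, 5, 11, 14, 17, 17, 18, 23, 27, 37, 39]

Final merged array: [2, 5, 11, 14, 17, 17, 18, 23, 27, 37, 39]
Total comparisons: 10

The merged array is [2, 5, 11, 14, 17, 17, 18, 23, 27, 37, 39], requiring 10 comparisons. The merge step runs in O(n) time where n is the total number of elements.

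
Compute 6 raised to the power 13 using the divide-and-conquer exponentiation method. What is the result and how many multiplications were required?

Computing 6^13 by squaring (build up from 6^1; each line after the first costs one multiplication):

6^1 = 6
6^2 = (6^1)^2 = 6^2 = 36
6^3 = 6 * 6^2 = 6 * 36 = 216
6^6 = (6^3)^2 = 216^2 = 46656
6^12 = (6^6)^2 = 46656^2 = 2176782336
6^13 = 6 * 6^12 = 6 * 2176782336 = 13060694016

Result: 13060694016
Multiplications needed: 5 (5 lines after 6^1)

6^13 = 13060694016. Using exponentiation by squaring, this requires 5 multiplications. The key idea: if the exponent is even, square the half-power; if odd, multiply by the base once.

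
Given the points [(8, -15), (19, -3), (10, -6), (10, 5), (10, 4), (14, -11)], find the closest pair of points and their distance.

Computing all pairwise distances among 6 points:

d((8, -15), (19, -3)) = 16.2788
d((8, -15), (10, -6)) = 9.2195
d((8, -15), (10, 5)) = 20.0998
d((8, -15), (10, 4)) = 19.105
d((8, -15), (14, -11)) = 7.2111
d((19, -3), (10, -6)) = 9.4868
d((19, -3), (10, 5)) = 12.0416
d((19, -3), (10, 4)) = 11.4018
d((19, -3), (14, -11)) = 9.434
d((10, -6), (10, 5)) = 11.0
d((10, -6), (10, 4)) = 10.0
d((10, -6), (14, -11)) = 6.4031
d((10, 5), (10, 4)) = 1.0 <-- minimum
d((10, 5), (14, -11)) = 16.4924
d((10, 4), (14, -11)) = 15.5242

Closest pair: (10, 5) and (10, 4) with distance 1.0

The closest pair is (10, 5) and (10, 4) with Euclidean distance 1.0. For 6 points, brute-force pairwise comparison is shown above. For large n, the divide-and-conquer algorithm (sort by x, recurse on halves, check the dividing strip) achieves O(n log n).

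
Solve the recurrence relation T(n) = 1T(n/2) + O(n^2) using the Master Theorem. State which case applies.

Master Theorem for T(n) = 1T(n/2) + O(n^2):

a = 1, b = 2, c = 2
log_b(a) = log_2(1) = 0.0000

Case 3: c = 2 > log_2(1) = 0.0000
T(n) = O(n^2) = O(n^2)

For T(n) = 1T(n/2) + O(n^2): log_2(1) = 0.0000. This is Case 3 of the Master Theorem (c > log_b(a), work dominated by root), giving O(n^2).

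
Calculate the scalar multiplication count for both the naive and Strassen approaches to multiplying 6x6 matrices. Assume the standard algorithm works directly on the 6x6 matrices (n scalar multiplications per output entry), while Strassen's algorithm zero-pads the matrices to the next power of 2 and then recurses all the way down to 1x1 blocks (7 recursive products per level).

Matrix multiplication for 6x6 matrices:

Strassen's algorithm requires power-of-2 dimensions. Pad 6x6 to 8x8 (next power of 2).

Standard algorithm: 6^3 = 216 multiplications
Strassen's algorithm: 7^(log2(8)) = 7^3 = 343 multiplications
Difference: 216 - 343 = -127 (Strassen uses MORE here due to padding overhead — for small or just-over-power-of-2 n, padding can outweigh the per-level savings)

Standard: 216 multiplications (6^3). Strassen: 343 multiplications (7^3, after padding to 8x8). Strassen reduces 8 recursive multiplications to 7 at each level.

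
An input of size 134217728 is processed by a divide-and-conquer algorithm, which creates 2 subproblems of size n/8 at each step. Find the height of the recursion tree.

For divide and conquer with division factor 8:

Problem sizes at each level:
Level 0: 134217728
Level 1: 16777216
Level 2: 2097152
Level 3: 262144
Level 4: 32768
Level 5: 4096
Level 6: 512
Level 7: 64
Level 8: 8
Level 9: 1

The root is level 0 and the size-1 base case is level 9 (the tree spans levels 0 through 9, i.e. 10 levels counting the root), so the depth is the number of divisions: log_8(134217728) = 9

The recursion tree depth is log_8(134217728) = 9. At each level, the problem size is divided by 8, so it takes 9 divisions to reduce to a base case of size 1. The algorithm makes 2 recursive calls at each level.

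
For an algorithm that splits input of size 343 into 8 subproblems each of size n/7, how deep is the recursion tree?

For divide and conquer with division factor 7:

Problem sizes at each level:
Level 0: 343
Level 1: 49
Level 2: 7
Level 3: 1

The root is level 0 and the size-1 base case is level 3 (the tree spans levels 0 through 3, i.e. 4 levels counting the root), so the depth is the number of divisions: log_7(343) = 3

The recursion tree depth is log_7(343) = 3. At each level, the problem size is divided by 7, so it takes 3 divisions to reduce to a base case of size 1. The algorithm makes 8 recursive calls at each level.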